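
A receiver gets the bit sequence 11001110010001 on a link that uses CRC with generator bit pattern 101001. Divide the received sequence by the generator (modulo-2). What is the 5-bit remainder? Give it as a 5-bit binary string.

Modulo-2 division of 11001110010001 by 101001:
  pos 0: 110011 XOR 101001 = 011010
  pos 1: 110101 XOR 101001 = 011100
  pos 2: 111000 XOR 101001 = 010001
  pos 3: 100010 XOR 101001 = 001011
  pos 5: 101110 XOR 101001 = 000111
  pos 8: 111001 XOR 101001 = 010000
Remainder = 10000 (nonzero — an error is detected).

10000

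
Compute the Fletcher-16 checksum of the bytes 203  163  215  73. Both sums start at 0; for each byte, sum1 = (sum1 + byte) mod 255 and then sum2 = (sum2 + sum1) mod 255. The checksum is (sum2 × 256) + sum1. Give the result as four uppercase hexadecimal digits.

1390

Running sums (mod 255):
  after byte 0 (203): sum1=203, sum2=203
  after byte 1 (163): sum1=111, sum2=59
  after byte 2 (215): sum1=71, sum2=130
  after byte 3 (73): sum1=144, sum2=19
Checksum = sum2·256 + sum1 = 19·256 + 144 = 5008 = 0x1390.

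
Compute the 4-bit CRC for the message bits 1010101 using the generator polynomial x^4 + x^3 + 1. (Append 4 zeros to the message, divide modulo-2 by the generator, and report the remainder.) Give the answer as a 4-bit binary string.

Append 4 zeros: 10101010000. Divide by 11001 (XOR where the leading bit is 1):
  pos 0: 10101 XOR 11001 = 01100
  pos 1: 11000 XOR 11001 = 00001
  pos 5: 11000 XOR 11001 = 00001
Remainder (last 4 bits) = 0010. This is the CRC / FCS.

0010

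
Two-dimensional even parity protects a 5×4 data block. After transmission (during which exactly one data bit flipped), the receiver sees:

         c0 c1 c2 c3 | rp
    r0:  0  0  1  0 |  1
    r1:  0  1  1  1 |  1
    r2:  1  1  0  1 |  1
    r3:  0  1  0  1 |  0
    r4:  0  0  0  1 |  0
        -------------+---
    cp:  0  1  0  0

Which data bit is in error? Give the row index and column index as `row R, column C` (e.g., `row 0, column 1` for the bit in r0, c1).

Recompute each row's even parity and compare to rp:
  r0: data parity 1, sent rp 1 → ok
  r1: data parity 1, sent rp 1 → ok
  r2: data parity 1, sent rp 1 → ok
  r3: data parity 0, sent rp 0 → ok
  r4: data parity 1, sent rp 0 → mismatch
Recompute each column's even parity and compare to cp:
  c0: data parity 1, sent cp 0 → mismatch
  c1: data parity 1, sent cp 1 → ok
  c2: data parity 0, sent cp 0 → ok
  c3: data parity 0, sent cp 0 → ok
Exactly one row (r4) and one column (c0) fail → the flipped bit is at their intersection.

row 4, column 0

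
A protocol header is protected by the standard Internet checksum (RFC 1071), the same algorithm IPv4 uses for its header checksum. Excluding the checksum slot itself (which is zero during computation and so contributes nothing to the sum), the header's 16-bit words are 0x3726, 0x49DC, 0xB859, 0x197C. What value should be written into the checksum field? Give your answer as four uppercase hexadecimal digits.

One's-complement addition (fold any carry out of bit 15 back into bit 0):
  0x3726 + 0x49DC = 0x08102
  0x8102 + 0xB859 = 0x1395B → wrap carry → 0x395C
  0x395C + 0x197C = 0x052D8
One's-complement sum = 0x52D8.
Checksum = ~0x52D8 & 0xFFFF = 0xAD27.

AD27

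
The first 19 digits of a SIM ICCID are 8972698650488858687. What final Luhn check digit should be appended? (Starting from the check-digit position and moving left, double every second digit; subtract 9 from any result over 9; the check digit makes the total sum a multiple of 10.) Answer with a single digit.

Partial digits right→left: 7 8 6 8 5 8 8 8 4 0 5 6 8 9 6 2 7 9 8
Double every second digit counting from the check-digit position (so the 1st, 3rd, 5th, ... of the partial from the right).
  doubled (with −9 where >9): 5 3 1 7 8 1 7 3 5 7 → sum 47
  kept as-is: 8 8 8 8 0 6 9 2 9 → sum 58
Total = 47 + 58 = 105.
Check digit = (10 − (105 mod 10)) mod 10 = 5.

5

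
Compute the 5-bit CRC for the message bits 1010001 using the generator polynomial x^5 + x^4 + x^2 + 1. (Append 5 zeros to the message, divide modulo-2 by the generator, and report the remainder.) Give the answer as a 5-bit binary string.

00010

Append 5 zeros: 101000100000. Divide by 110101 (XOR where the leading bit is 1):
  pos 0: 101000 XOR 110101 = 011101
  pos 1: 111011 XOR 110101 = 001110
  pos 3: 111000 XOR 110101 = 001101
  pos 5: 110100 XOR 110101 = 000001
Remainder (last 5 bits) = 00010. This is the CRC / FCS.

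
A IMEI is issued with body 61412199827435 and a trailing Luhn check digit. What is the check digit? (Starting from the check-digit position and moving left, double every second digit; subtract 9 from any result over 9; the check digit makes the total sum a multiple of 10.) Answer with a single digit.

3

Partial digits right→left: 5 3 4 7 2 8 9 9 1 2 1 4 1 6
Double every second digit counting from the check-digit position (so the 1st, 3rd, 5th, ... of the partial from the right).
  doubled (with −9 where >9): 1 8 4 9 2 2 2 → sum 28
  kept as-is: 3 7 8 9 2 4 6 → sum 39
Total = 28 + 39 = 67.
Check digit = (10 − (67 mod 10)) mod 10 = 3.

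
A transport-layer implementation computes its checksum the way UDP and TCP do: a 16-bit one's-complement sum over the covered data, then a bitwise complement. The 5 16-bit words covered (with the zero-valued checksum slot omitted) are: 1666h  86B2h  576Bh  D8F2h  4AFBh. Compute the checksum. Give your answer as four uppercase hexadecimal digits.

E78D

One's-complement addition (fold any carry out of bit 15 back into bit 0):
  0x1666 + 0x86B2 = 0x09D18
  0x9D18 + 0x576B = 0x0F483
  0xF483 + 0xD8F2 = 0x1CD75 → wrap carry → 0xCD76
  0xCD76 + 0x4AFB = 0x11871 → wrap carry → 0x1872
One's-complement sum = 0x1872.
Checksum = ~0x1872 & 0xFFFF = 0xE78D.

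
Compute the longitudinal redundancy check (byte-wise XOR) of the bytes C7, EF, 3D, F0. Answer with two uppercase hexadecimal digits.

E5

XOR the bytes together:
  start with 0xC7
  0xC7 ⊕ 0xEF = 0x28
  0x28 ⊕ 0x3D = 0x15
  0x15 ⊕ 0xF0 = 0xE5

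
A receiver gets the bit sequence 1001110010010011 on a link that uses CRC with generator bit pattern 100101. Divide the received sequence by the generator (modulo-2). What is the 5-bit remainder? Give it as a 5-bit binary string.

00000

Modulo-2 division of 1001110010010011 by 100101:
  pos 0: 100111 XOR 100101 = 000010
  pos 4: 100010 XOR 100101 = 000111
  pos 7: 111010 XOR 100101 = 011111
  pos 8: 111110 XOR 100101 = 011011
  pos 9: 110111 XOR 100101 = 010010
  pos 10: 100101 XOR 100101 = 000000
Remainder = 00000 (zero — the frame passes the CRC check).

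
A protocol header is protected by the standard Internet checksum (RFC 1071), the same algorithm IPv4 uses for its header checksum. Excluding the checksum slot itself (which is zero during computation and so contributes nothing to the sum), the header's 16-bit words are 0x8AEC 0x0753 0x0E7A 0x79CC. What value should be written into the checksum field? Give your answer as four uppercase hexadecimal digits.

One's-complement addition (fold any carry out of bit 15 back into bit 0):
  0x8AEC + 0x0753 = 0x0923F
  0x923F + 0x0E7A = 0x0A0B9
  0xA0B9 + 0x79CC = 0x11A85 → wrap carry → 0x1A86
One's-complement sum = 0x1A86.
Checksum = ~0x1A86 & 0xFFFF = 0xE579.

E579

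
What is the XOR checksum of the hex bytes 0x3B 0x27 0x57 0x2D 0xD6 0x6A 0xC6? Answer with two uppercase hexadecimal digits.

1C

XOR the bytes together:
  start with 0x3B
  0x3B ⊕ 0x27 = 0x1C
  0x1C ⊕ 0x57 = 0x4B
  0x4B ⊕ 0x2D = 0x66
  0x66 ⊕ 0xD6 = 0xB0
  0xB0 ⊕ 0x6A = 0xDA
  0xDA ⊕ 0xC6 = 0x1C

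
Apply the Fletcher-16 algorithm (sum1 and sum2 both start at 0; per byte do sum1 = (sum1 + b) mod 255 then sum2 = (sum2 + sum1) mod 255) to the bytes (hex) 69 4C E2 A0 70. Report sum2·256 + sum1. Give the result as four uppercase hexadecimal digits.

9AA9

Running sums (mod 255):
  after byte 0 (69): sum1=105, sum2=105
  after byte 1 (4C): sum1=181, sum2=31
  after byte 2 (E2): sum1=152, sum2=183
  after byte 3 (A0): sum1=57, sum2=240
  after byte 4 (70): sum1=169, sum2=154
Checksum = sum2·256 + sum1 = 154·256 + 169 = 39593 = 0x9AA9.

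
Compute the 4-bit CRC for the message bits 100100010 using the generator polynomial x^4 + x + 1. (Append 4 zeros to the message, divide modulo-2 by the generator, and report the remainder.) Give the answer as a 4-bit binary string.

0011

Append 4 zeros: 1001000100000. Divide by 10011 (XOR where the leading bit is 1):
  pos 0: 10010 XOR 10011 = 00001
  pos 4: 10010 XOR 10011 = 00001
  pos 8: 10000 XOR 10011 = 00011
Remainder (last 4 bits) = 0011. This is the CRC / FCS.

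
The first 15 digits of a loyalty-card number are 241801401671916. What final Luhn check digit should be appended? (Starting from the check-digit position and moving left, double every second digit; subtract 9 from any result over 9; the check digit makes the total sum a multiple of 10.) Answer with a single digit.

Partial digits right→left: 6 1 9 1 7 6 1 0 4 1 0 8 1 4 2
Double every second digit counting from the check-digit position (so the 1st, 3rd, 5th, ... of the partial from the right).
  doubled (with −9 where >9): 3 9 5 2 8 0 2 4 → sum 33
  kept as-is: 1 1 6 0 1 8 4 → sum 21
Total = 33 + 21 = 54.
Check digit = (10 − (54 mod 10)) mod 10 = 6.

6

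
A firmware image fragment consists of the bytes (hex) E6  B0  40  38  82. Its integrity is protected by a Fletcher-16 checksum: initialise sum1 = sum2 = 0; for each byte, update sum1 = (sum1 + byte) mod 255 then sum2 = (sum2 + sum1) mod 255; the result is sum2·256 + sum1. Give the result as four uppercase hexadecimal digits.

F892

Running sums (mod 255):
  after byte 0 (E6): sum1=230, sum2=230
  after byte 1 (B0): sum1=151, sum2=126
  after byte 2 (40): sum1=215, sum2=86
  after byte 3 (38): sum1=16, sum2=102
  after byte 4 (82): sum1=146, sum2=248
Checksum = sum2·256 + sum1 = 248·256 + 146 = 63634 = 0xF892.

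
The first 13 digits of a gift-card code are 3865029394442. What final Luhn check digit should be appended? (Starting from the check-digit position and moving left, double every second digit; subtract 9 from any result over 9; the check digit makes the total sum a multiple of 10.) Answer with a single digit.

5

Partial digits right→left: 2 4 4 4 9 3 9 2 0 5 6 8 3
Double every second digit counting from the check-digit position (so the 1st, 3rd, 5th, ... of the partial from the right).
  doubled (with −9 where >9): 4 8 9 9 0 3 6 → sum 39
  kept as-is: 4 4 3 2 5 8 → sum 26
Total = 39 + 26 = 65.
Check digit = (10 − (65 mod 10)) mod 10 = 5.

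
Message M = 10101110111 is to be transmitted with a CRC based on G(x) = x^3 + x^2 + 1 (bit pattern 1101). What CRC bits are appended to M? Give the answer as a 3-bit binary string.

Append 3 zeros: 10101110111000. Divide by 1101 (XOR where the leading bit is 1):
  pos 0: 1010 XOR 1101 = 0111
  pos 1: 1111 XOR 1101 = 0010
  pos 3: 1011 XOR 1101 = 0110
  pos 4: 1100 XOR 1101 = 0001
  pos 7: 1111 XOR 1101 = 0010
  pos 9: 1000 XOR 1101 = 0101
  pos 10: 1010 XOR 1101 = 0111
Remainder (last 3 bits) = 111. This is the CRC / FCS.

111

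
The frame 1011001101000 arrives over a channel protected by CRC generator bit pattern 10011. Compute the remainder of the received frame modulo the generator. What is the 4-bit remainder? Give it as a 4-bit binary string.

0000

Modulo-2 division of 1011001101000 by 10011:
  pos 0: 10110 XOR 10011 = 00101
  pos 2: 10101 XOR 10011 = 00110
  pos 4: 11010 XOR 10011 = 01001
  pos 5: 10011 XOR 10011 = 00000
Remainder = 0000 (zero — the frame passes the CRC check).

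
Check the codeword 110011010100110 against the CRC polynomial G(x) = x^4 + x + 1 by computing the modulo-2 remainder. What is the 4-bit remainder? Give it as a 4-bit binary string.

Modulo-2 division of 110011010100110 by 10011:
  pos 0: 11001 XOR 10011 = 01010
  pos 1: 10101 XOR 10011 = 00110
  pos 3: 11001 XOR 10011 = 01010
  pos 4: 10100 XOR 10011 = 00111
  pos 6: 11110 XOR 10011 = 01101
  pos 7: 11010 XOR 10011 = 01001
  pos 8: 10011 XOR 10011 = 00000
Remainder = 0010 (nonzero — an error is detected).

0010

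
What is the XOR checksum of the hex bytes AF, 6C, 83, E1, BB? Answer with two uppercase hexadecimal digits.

1A

XOR the bytes together:
  start with 0xAF
  0xAF ⊕ 0x6C = 0xC3
  0xC3 ⊕ 0x83 = 0x40
  0x40 ⊕ 0xE1 = 0xA1
  0xA1 ⊕ 0xBB = 0x1A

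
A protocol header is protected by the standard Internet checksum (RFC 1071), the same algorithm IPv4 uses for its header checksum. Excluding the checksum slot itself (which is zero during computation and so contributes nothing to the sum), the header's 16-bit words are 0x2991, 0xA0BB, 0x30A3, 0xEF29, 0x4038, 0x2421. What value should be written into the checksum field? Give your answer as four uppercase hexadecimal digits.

B18C

One's-complement addition (fold any carry out of bit 15 back into bit 0):
  0x2991 + 0xA0BB = 0x0CA4C
  0xCA4C + 0x30A3 = 0x0FAEF
  0xFAEF + 0xEF29 = 0x1EA18 → wrap carry → 0xEA19
  0xEA19 + 0x4038 = 0x12A51 → wrap carry → 0x2A52
  0x2A52 + 0x2421 = 0x04E73
One's-complement sum = 0x4E73.
Checksum = ~0x4E73 & 0xFFFF = 0xB18C.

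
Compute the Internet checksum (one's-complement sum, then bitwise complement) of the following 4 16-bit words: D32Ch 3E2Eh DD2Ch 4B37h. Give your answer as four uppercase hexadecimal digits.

One's-complement addition (fold any carry out of bit 15 back into bit 0):
  0xD32C + 0x3E2E = 0x1115A → wrap carry → 0x115B
  0x115B + 0xDD2C = 0x0EE87
  0xEE87 + 0x4B37 = 0x139BE → wrap carry → 0x39BF
One's-complement sum = 0x39BF.
Checksum = ~0x39BF & 0xFFFF = 0xC640.

C640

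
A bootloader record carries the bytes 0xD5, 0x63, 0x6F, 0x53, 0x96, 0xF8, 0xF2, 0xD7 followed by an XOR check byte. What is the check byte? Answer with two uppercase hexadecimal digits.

C1

XOR the bytes together:
  start with 0xD5
  0xD5 ⊕ 0x63 = 0xB6
  0xB6 ⊕ 0x6F = 0xD9
  0xD9 ⊕ 0x53 = 0x8A
  0x8A ⊕ 0x96 = 0x1C
  0x1C ⊕ 0xF8 = 0xE4
  0xE4 ⊕ 0xF2 = 0x16
  0x16 ⊕ 0xD7 = 0xC1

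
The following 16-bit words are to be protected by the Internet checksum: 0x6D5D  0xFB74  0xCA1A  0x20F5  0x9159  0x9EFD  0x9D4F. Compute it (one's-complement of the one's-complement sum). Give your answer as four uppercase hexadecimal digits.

One's-complement addition (fold any carry out of bit 15 back into bit 0):
  0x6D5D + 0xFB74 = 0x168D1 → wrap carry → 0x68D2
  0x68D2 + 0xCA1A = 0x132EC → wrap carry → 0x32ED
  0x32ED + 0x20F5 = 0x053E2
  0x53E2 + 0x9159 = 0x0E53B
  0xE53B + 0x9EFD = 0x18438 → wrap carry → 0x8439
  0x8439 + 0x9D4F = 0x12188 → wrap carry → 0x2189
One's-complement sum = 0x2189.
Checksum = ~0x2189 & 0xFFFF = 0xDE76.

DE76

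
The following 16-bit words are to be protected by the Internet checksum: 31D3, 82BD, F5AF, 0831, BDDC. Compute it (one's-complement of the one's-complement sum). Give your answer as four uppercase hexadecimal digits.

One's-complement addition (fold any carry out of bit 15 back into bit 0):
  0x31D3 + 0x82BD = 0x0B490
  0xB490 + 0xF5AF = 0x1AA3F → wrap carry → 0xAA40
  0xAA40 + 0x0831 = 0x0B271
  0xB271 + 0xBDDC = 0x1704D → wrap carry → 0x704E
One's-complement sum = 0x704E.
Checksum = ~0x704E & 0xFFFF = 0x8FB1.

8FB1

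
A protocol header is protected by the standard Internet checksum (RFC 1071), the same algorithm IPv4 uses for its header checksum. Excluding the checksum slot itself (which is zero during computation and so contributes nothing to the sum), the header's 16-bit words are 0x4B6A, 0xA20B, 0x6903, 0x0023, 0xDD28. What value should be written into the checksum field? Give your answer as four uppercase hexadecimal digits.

CC3A

One's-complement addition (fold any carry out of bit 15 back into bit 0):
  0x4B6A + 0xA20B = 0x0ED75
  0xED75 + 0x6903 = 0x15678 → wrap carry → 0x5679
  0x5679 + 0x0023 = 0x0569C
  0x569C + 0xDD28 = 0x133C4 → wrap carry → 0x33C5
One's-complement sum = 0x33C5.
Checksum = ~0x33C5 & 0xFFFF = 0xCC3A.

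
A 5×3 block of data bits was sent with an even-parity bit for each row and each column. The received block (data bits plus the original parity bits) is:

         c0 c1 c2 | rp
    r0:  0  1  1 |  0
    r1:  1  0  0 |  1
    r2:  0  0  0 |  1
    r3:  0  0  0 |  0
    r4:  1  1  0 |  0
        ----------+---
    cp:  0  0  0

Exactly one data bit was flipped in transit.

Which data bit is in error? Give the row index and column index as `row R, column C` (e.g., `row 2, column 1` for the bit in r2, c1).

Recompute each row's even parity and compare to rp:
  r0: data parity 0, sent rp 0 → ok
  r1: data parity 1, sent rp 1 → ok
  r2: data parity 0, sent rp 1 → mismatch
  r3: data parity 0, sent rp 0 → ok
  r4: data parity 0, sent rp 0 → ok
Recompute each column's even parity and compare to cp:
  c0: data parity 0, sent cp 0 → ok
  c1: data parity 0, sent cp 0 → ok
  c2: data parity 1, sent cp 0 → mismatch
Exactly one row (r2) and one column (c2) fail → the flipped bit is at their intersection.

row 2, column 2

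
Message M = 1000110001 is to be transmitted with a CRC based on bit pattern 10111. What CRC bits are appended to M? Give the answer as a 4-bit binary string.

1010

Append 4 zeros: 10001100010000. Divide by 10111 (XOR where the leading bit is 1):
  pos 0: 10001 XOR 10111 = 00110
  pos 2: 11010 XOR 10111 = 01101
  pos 3: 11010 XOR 10111 = 01101
  pos 4: 11010 XOR 10111 = 01101
  pos 5: 11011 XOR 10111 = 01100
  pos 6: 11000 XOR 10111 = 01111
  pos 7: 11110 XOR 10111 = 01001
  pos 8: 10010 XOR 10111 = 00101
Remainder (last 4 bits) = 1010. This is the CRC / FCS.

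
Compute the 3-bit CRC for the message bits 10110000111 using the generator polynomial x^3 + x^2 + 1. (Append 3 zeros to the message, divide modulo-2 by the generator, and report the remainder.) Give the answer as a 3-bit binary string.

101

Append 3 zeros: 10110000111000. Divide by 1101 (XOR where the leading bit is 1):
  pos 0: 1011 XOR 1101 = 0110
  pos 1: 1100 XOR 1101 = 0001
  pos 4: 1000 XOR 1101 = 0101
  pos 5: 1011 XOR 1101 = 0110
  pos 6: 1101 XOR 1101 = 0000
  pos 10: 1000 XOR 1101 = 0101
Remainder (last 3 bits) = 101. This is the CRC / FCS.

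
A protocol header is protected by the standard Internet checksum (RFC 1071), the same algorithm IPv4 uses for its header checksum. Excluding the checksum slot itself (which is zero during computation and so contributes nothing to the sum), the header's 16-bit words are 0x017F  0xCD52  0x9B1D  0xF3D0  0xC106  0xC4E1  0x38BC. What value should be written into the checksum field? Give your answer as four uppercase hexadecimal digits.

E39A

One's-complement addition (fold any carry out of bit 15 back into bit 0):
  0x017F + 0xCD52 = 0x0CED1
  0xCED1 + 0x9B1D = 0x169EE → wrap carry → 0x69EF
  0x69EF + 0xF3D0 = 0x15DBF → wrap carry → 0x5DC0
  0x5DC0 + 0xC106 = 0x11EC6 → wrap carry → 0x1EC7
  0x1EC7 + 0xC4E1 = 0x0E3A8
  0xE3A8 + 0x38BC = 0x11C64 → wrap carry → 0x1C65
One's-complement sum = 0x1C65.
Checksum = ~0x1C65 & 0xFFFF = 0xE39A.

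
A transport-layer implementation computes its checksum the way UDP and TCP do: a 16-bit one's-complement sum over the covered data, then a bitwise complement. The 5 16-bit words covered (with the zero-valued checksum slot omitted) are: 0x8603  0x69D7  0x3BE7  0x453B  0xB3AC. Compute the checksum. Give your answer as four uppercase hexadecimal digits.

One's-complement addition (fold any carry out of bit 15 back into bit 0):
  0x8603 + 0x69D7 = 0x0EFDA
  0xEFDA + 0x3BE7 = 0x12BC1 → wrap carry → 0x2BC2
  0x2BC2 + 0x453B = 0x070FD
  0x70FD + 0xB3AC = 0x124A9 → wrap carry → 0x24AA
One's-complement sum = 0x24AA.
Checksum = ~0x24AA & 0xFFFF = 0xDB55.

DB55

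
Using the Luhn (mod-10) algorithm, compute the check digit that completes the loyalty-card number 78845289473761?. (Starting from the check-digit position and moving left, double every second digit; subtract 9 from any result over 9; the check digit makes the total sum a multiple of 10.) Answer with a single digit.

Partial digits right→left: 1 6 7 3 7 4 9 8 2 5 4 8 8 7
Double every second digit counting from the check-digit position (so the 1st, 3rd, 5th, ... of the partial from the right).
  doubled (with −9 where >9): 2 5 5 9 4 8 7 → sum 40
  kept as-is: 6 3 4 8 5 8 7 → sum 41
Total = 40 + 41 = 81.
Check digit = (10 − (81 mod 10)) mod 10 = 9.

9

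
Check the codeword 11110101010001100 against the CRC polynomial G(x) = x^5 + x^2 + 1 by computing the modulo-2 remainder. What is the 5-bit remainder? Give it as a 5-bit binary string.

00000

Modulo-2 division of 11110101010001100 by 100101:
  pos 0: 111101 XOR 100101 = 011000
  pos 1: 110000 XOR 100101 = 010101
  pos 2: 101011 XOR 100101 = 001110
  pos 4: 111001 XOR 100101 = 011100
  pos 5: 111000 XOR 100101 = 011101
  pos 6: 111010 XOR 100101 = 011111
  pos 7: 111110 XOR 100101 = 011011
  pos 8: 110111 XOR 100101 = 010010
  pos 9: 100101 XOR 100101 = 000000
Remainder = 00000 (zero — the frame passes the CRC check).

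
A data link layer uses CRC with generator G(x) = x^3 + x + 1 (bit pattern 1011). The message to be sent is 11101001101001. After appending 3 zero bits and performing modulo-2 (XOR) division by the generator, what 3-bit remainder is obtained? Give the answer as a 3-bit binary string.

Append 3 zeros: 11101001101001000. Divide by 1011 (XOR where the leading bit is 1):
  pos 0: 1110 XOR 1011 = 0101
  pos 1: 1011 XOR 1011 = 0000
  pos 7: 1101 XOR 1011 = 0110
  pos 8: 1100 XOR 1011 = 0111
  pos 9: 1110 XOR 1011 = 0101
  pos 10: 1011 XOR 1011 = 0000
Remainder (last 3 bits) = 000. This is the CRC / FCS.

000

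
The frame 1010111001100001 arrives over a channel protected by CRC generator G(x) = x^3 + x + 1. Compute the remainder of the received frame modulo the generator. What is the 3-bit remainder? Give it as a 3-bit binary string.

101

Modulo-2 division of 1010111001100001 by 1011:
  pos 0: 1010 XOR 1011 = 0001
  pos 3: 1111 XOR 1011 = 0100
  pos 4: 1000 XOR 1011 = 0011
  pos 6: 1101 XOR 1011 = 0110
  pos 7: 1101 XOR 1011 = 0110
  pos 8: 1100 XOR 1011 = 0111
  pos 9: 1110 XOR 1011 = 0101
  pos 10: 1010 XOR 1011 = 0001
Remainder = 101 (nonzero — an error is detected).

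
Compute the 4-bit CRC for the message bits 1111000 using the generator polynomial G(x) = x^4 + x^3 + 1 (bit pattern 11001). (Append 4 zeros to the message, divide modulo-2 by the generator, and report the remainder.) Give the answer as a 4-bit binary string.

0110

Append 4 zeros: 11110000000. Divide by 11001 (XOR where the leading bit is 1):
  pos 0: 11110 XOR 11001 = 00111
  pos 2: 11100 XOR 11001 = 00101
  pos 4: 10100 XOR 11001 = 01101
  pos 5: 11010 XOR 11001 = 00011
Remainder (last 4 bits) = 0110. This is the CRC / FCS.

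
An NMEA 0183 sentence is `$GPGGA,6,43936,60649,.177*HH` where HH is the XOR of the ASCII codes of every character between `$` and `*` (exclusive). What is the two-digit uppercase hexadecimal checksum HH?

79

XOR the ASCII codes of the payload characters:
  'G' = 0x47 → acc = 0x47
  'P' = 0x50 → acc = 0x17
  'G' = 0x47 → acc = 0x50
  'G' = 0x47 → acc = 0x17
  'A' = 0x41 → acc = 0x56
  ',' = 0x2C → acc = 0x7A
  '6' = 0x36 → acc = 0x4C
  ',' = 0x2C → acc = 0x60
  '4' = 0x34 → acc = 0x54
  '3' = 0x33 → acc = 0x67
  '9' = 0x39 → acc = 0x5E
  '3' = 0x33 → acc = 0x6D
  '6' = 0x36 → acc = 0x5B
  ',' = 0x2C → acc = 0x77
  '6' = 0x36 → acc = 0x41
  '0' = 0x30 → acc = 0x71
  '6' = 0x36 → acc = 0x47
  '4' = 0x34 → acc = 0x73
  '9' = 0x39 → acc = 0x4A
  ',' = 0x2C → acc = 0x66
  '.' = 0x2E → acc = 0x48
  '1' = 0x31 → acc = 0x79
  '7' = 0x37 → acc = 0x4E
  '7' = 0x37 → acc = 0x79
Checksum = 0x79.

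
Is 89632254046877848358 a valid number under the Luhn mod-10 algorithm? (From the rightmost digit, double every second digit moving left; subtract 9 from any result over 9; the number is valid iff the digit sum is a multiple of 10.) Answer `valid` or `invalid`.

From the right, keep odd positions and double even positions (subtract 9 from any doubled value over 9):
  doubled (positions 2,4,...): 1 7 7 5 3 0 1 4 3 7 → sum 38
  kept (positions 1,3,...): 8 3 4 7 8 4 4 2 3 9 → sum 52
Total = 90.
90 mod 10 = 0, so the number is valid.

valid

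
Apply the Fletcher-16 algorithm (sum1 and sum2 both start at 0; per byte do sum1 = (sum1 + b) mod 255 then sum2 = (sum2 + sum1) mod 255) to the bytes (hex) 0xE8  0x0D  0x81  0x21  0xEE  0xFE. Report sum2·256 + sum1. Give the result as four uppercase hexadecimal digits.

Running sums (mod 255):
  after byte 0 (0xE8): sum1=232, sum2=232
  after byte 1 (0x0D): sum1=245, sum2=222
  after byte 2 (0x81): sum1=119, sum2=86
  after byte 3 (0x21): sum1=152, sum2=238
  after byte 4 (0xEE): sum1=135, sum2=118
  after byte 5 (0xFE): sum1=134, sum2=252
Checksum = sum2·256 + sum1 = 252·256 + 134 = 64646 = 0xFC86.

FC86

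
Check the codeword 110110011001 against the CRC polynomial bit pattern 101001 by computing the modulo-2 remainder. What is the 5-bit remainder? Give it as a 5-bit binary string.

10010

Modulo-2 division of 110110011001 by 101001:
  pos 0: 110110 XOR 101001 = 011111
  pos 1: 111110 XOR 101001 = 010111
  pos 2: 101111 XOR 101001 = 000110
  pos 5: 110100 XOR 101001 = 011101
  pos 6: 111011 XOR 101001 = 010010
Remainder = 10010 (nonzero — an error is detected).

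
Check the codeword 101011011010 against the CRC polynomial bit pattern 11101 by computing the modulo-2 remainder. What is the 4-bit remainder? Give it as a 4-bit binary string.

Modulo-2 division of 101011011010 by 11101:
  pos 0: 10101 XOR 11101 = 01000
  pos 1: 10001 XOR 11101 = 01100
  pos 2: 11000 XOR 11101 = 00101
  pos 4: 10111 XOR 11101 = 01010
  pos 5: 10100 XOR 11101 = 01001
  pos 6: 10011 XOR 11101 = 01110
  pos 7: 11100 XOR 11101 = 00001
Remainder = 0001 (nonzero — an error is detected).

0001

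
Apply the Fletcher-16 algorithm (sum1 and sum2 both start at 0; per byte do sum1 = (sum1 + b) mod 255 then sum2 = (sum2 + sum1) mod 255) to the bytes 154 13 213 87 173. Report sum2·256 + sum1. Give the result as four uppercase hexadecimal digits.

1782

Running sums (mod 255):
  after byte 0 (154): sum1=154, sum2=154
  after byte 1 (13): sum1=167, sum2=66
  after byte 2 (213): sum1=125, sum2=191
  after byte 3 (87): sum1=212, sum2=148
  after byte 4 (173): sum1=130, sum2=23
Checksum = sum2·256 + sum1 = 23·256 + 130 = 6018 = 0x1782.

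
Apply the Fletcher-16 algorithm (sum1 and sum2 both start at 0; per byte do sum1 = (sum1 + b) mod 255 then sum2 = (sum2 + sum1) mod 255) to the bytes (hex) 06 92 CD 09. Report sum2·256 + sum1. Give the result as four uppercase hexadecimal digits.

746F

Running sums (mod 255):
  after byte 0 (06): sum1=6, sum2=6
  after byte 1 (92): sum1=152, sum2=158
  after byte 2 (CD): sum1=102, sum2=5
  after byte 3 (09): sum1=111, sum2=116
Checksum = sum2·256 + sum1 = 116·256 + 111 = 29807 = 0x746F.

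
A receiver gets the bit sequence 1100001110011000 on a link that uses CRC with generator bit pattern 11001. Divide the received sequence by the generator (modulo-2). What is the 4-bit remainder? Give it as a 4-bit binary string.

Modulo-2 division of 1100001110011000 by 11001:
  pos 0: 11000 XOR 11001 = 00001
  pos 4: 10111 XOR 11001 = 01110
  pos 5: 11100 XOR 11001 = 00101
  pos 7: 10101 XOR 11001 = 01100
  pos 8: 11001 XOR 11001 = 00000
Remainder = 0000 (zero — the frame passes the CRC check).

0000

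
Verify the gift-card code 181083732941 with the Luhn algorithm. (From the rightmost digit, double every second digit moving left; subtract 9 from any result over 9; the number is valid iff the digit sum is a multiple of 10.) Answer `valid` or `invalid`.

invalid

From the right, keep odd positions and double even positions (subtract 9 from any doubled value over 9):
  doubled (positions 2,4,...): 8 4 5 7 2 2 → sum 28
  kept (positions 1,3,...): 1 9 3 3 0 8 → sum 24
Total = 52.
52 mod 10 = 2, so the number is invalid.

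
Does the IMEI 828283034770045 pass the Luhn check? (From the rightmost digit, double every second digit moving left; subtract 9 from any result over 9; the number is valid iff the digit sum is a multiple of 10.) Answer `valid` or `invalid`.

invalid

From the right, keep odd positions and double even positions (subtract 9 from any doubled value over 9):
  doubled (positions 2,4,...): 8 0 5 6 6 4 4 → sum 33
  kept (positions 1,3,...): 5 0 7 4 0 8 8 8 → sum 40
Total = 73.
73 mod 10 = 3, so the number is invalid.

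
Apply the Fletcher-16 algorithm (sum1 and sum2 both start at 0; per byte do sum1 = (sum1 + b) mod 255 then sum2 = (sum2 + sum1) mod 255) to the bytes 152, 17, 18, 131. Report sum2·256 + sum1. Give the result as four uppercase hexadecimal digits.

Running sums (mod 255):
  after byte 0 (152): sum1=152, sum2=152
  after byte 1 (17): sum1=169, sum2=66
  after byte 2 (18): sum1=187, sum2=253
  after byte 3 (131): sum1=63, sum2=61
Checksum = sum2·256 + sum1 = 61·256 + 63 = 15679 = 0x3D3F.

3D3F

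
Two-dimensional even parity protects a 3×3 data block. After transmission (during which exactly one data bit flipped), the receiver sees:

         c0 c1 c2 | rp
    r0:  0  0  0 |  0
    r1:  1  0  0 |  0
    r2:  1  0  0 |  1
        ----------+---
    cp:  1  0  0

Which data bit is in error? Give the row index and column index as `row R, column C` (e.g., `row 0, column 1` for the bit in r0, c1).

Recompute each row's even parity and compare to rp:
  r0: data parity 0, sent rp 0 → ok
  r1: data parity 1, sent rp 0 → mismatch
  r2: data parity 1, sent rp 1 → ok
Recompute each column's even parity and compare to cp:
  c0: data parity 0, sent cp 1 → mismatch
  c1: data parity 0, sent cp 0 → ok
  c2: data parity 0, sent cp 0 → ok
Exactly one row (r1) and one column (c0) fail → the flipped bit is at their intersection.

row 1, column 0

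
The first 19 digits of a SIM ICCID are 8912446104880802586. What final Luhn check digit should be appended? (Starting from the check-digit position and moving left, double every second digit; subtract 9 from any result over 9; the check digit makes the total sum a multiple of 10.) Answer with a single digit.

Partial digits right→left: 6 8 5 2 0 8 0 8 8 4 0 1 6 4 4 2 1 9 8
Double every second digit counting from the check-digit position (so the 1st, 3rd, 5th, ... of the partial from the right).
  doubled (with −9 where >9): 3 1 0 0 7 0 3 8 2 7 → sum 31
  kept as-is: 8 2 8 8 4 1 4 2 9 → sum 46
Total = 31 + 46 = 77.
Check digit = (10 − (77 mod 10)) mod 10 = 3.

3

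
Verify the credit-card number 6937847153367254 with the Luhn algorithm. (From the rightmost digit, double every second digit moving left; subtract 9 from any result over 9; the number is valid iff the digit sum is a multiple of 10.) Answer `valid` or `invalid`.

From the right, keep odd positions and double even positions (subtract 9 from any doubled value over 9):
  doubled (positions 2,4,...): 1 5 6 1 5 7 6 3 → sum 34
  kept (positions 1,3,...): 4 2 6 3 1 4 7 9 → sum 36
Total = 70.
70 mod 10 = 0, so the number is valid.

valid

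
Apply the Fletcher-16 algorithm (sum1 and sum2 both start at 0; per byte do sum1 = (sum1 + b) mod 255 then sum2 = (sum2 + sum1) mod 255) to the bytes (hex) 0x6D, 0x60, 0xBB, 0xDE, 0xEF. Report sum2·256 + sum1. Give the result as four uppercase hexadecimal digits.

8558

Running sums (mod 255):
  after byte 0 (0x6D): sum1=109, sum2=109
  after byte 1 (0x60): sum1=205, sum2=59
  after byte 2 (0xBB): sum1=137, sum2=196
  after byte 3 (0xDE): sum1=104, sum2=45
  after byte 4 (0xEF): sum1=88, sum2=133
Checksum = sum2·256 + sum1 = 133·256 + 88 = 34136 = 0x8558.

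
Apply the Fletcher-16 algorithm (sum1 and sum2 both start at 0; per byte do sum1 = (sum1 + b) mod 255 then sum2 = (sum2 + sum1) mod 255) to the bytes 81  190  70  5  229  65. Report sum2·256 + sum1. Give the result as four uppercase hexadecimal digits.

D682

Running sums (mod 255):
  after byte 0 (81): sum1=81, sum2=81
  after byte 1 (190): sum1=16, sum2=97
  after byte 2 (70): sum1=86, sum2=183
  after byte 3 (5): sum1=91, sum2=19
  after byte 4 (229): sum1=65, sum2=84
  after byte 5 (65): sum1=130, sum2=214
Checksum = sum2·256 + sum1 = 214·256 + 130 = 54914 = 0xD682.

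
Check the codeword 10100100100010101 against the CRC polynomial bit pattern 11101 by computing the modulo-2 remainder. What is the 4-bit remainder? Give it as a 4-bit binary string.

0010

Modulo-2 division of 10100100100010101 by 11101:
  pos 0: 10100 XOR 11101 = 01001
  pos 1: 10011 XOR 11101 = 01110
  pos 2: 11100 XOR 11101 = 00001
  pos 6: 10100 XOR 11101 = 01001
  pos 7: 10010 XOR 11101 = 01111
  pos 8: 11111 XOR 11101 = 00010
  pos 11: 10010 XOR 11101 = 01111
  pos 12: 11111 XOR 11101 = 00010
Remainder = 0010 (nonzero — an error is detected).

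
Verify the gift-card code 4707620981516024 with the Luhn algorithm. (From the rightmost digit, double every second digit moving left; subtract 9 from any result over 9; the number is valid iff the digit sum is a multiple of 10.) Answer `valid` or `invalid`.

From the right, keep odd positions and double even positions (subtract 9 from any doubled value over 9):
  doubled (positions 2,4,...): 4 3 1 7 0 3 0 8 → sum 26
  kept (positions 1,3,...): 4 0 1 1 9 2 7 7 → sum 31
Total = 57.
57 mod 10 = 7, so the number is invalid.

invalid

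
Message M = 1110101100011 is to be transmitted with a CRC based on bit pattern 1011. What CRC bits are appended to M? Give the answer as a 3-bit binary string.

Append 3 zeros: 1110101100011000. Divide by 1011 (XOR where the leading bit is 1):
  pos 0: 1110 XOR 1011 = 0101
  pos 1: 1011 XOR 1011 = 0000
  pos 6: 1100 XOR 1011 = 0111
  pos 7: 1110 XOR 1011 = 0101
  pos 8: 1011 XOR 1011 = 0000
  pos 12: 1000 XOR 1011 = 0011
Remainder (last 3 bits) = 011. This is the CRC / FCS.

011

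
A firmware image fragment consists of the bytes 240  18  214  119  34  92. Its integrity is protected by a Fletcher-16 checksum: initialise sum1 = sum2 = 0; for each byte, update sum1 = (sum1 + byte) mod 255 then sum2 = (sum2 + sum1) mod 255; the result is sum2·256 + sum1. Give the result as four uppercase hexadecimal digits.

62CF

Running sums (mod 255):
  after byte 0 (240): sum1=240, sum2=240
  after byte 1 (18): sum1=3, sum2=243
  after byte 2 (214): sum1=217, sum2=205
  after byte 3 (119): sum1=81, sum2=31
  after byte 4 (34): sum1=115, sum2=146
  after byte 5 (92): sum1=207, sum2=98
Checksum = sum2·256 + sum1 = 98·256 + 207 = 25295 = 0x62CF.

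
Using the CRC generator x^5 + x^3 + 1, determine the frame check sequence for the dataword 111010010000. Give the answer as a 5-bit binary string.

Append 5 zeros: 11101001000000000. Divide by 101001 (XOR where the leading bit is 1):
  pos 0: 111010 XOR 101001 = 010011
  pos 1: 100110 XOR 101001 = 001111
  pos 3: 111110 XOR 101001 = 010111
  pos 4: 101110 XOR 101001 = 000111
  pos 7: 111000 XOR 101001 = 010001
  pos 8: 100010 XOR 101001 = 001011
  pos 10: 101100 XOR 101001 = 000101
Remainder (last 5 bits) = 01010. This is the CRC / FCS.

01010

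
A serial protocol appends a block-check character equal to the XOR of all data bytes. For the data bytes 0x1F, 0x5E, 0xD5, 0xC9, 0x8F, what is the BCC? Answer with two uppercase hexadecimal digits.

D2

XOR the bytes together:
  start with 0x1F
  0x1F ⊕ 0x5E = 0x41
  0x41 ⊕ 0xD5 = 0x94
  0x94 ⊕ 0xC9 = 0x5D
  0x5D ⊕ 0x8F = 0xD2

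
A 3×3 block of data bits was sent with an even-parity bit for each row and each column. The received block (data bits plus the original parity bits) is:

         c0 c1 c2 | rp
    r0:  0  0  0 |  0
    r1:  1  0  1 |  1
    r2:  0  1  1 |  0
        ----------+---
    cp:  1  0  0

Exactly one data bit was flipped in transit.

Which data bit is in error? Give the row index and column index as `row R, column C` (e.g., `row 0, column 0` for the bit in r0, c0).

Recompute each row's even parity and compare to rp:
  r0: data parity 0, sent rp 0 → ok
  r1: data parity 0, sent rp 1 → mismatch
  r2: data parity 0, sent rp 0 → ok
Recompute each column's even parity and compare to cp:
  c0: data parity 1, sent cp 1 → ok
  c1: data parity 1, sent cp 0 → mismatch
  c2: data parity 0, sent cp 0 → ok
Exactly one row (r1) and one column (c1) fail → the flipped bit is at their intersection.

row 1, column 1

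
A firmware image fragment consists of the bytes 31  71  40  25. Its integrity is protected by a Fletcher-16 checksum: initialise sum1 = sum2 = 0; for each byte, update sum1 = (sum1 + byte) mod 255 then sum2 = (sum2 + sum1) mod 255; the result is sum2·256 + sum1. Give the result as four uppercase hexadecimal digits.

BBA7

Running sums (mod 255):
  after byte 0 (31): sum1=31, sum2=31
  after byte 1 (71): sum1=102, sum2=133
  after byte 2 (40): sum1=142, sum2=20
  after byte 3 (25): sum1=167, sum2=187
Checksum = sum2·256 + sum1 = 187·256 + 167 = 48039 = 0xBBA7.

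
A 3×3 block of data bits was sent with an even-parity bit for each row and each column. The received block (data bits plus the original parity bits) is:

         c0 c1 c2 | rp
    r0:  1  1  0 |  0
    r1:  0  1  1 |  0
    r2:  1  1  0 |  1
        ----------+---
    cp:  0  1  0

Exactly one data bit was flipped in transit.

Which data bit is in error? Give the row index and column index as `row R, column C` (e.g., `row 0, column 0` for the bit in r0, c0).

row 2, column 2

Recompute each row's even parity and compare to rp:
  r0: data parity 0, sent rp 0 → ok
  r1: data parity 0, sent rp 0 → ok
  r2: data parity 0, sent rp 1 → mismatch
Recompute each column's even parity and compare to cp:
  c0: data parity 0, sent cp 0 → ok
  c1: data parity 1, sent cp 1 → ok
  c2: data parity 1, sent cp 0 → mismatch
Exactly one row (r2) and one column (c2) fail → the flipped bit is at their intersection.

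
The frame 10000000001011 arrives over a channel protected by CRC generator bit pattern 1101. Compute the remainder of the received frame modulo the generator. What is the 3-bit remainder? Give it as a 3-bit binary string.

Modulo-2 division of 10000000001011 by 1101:
  pos 0: 1000 XOR 1101 = 0101
  pos 1: 1010 XOR 1101 = 0111
  pos 2: 1110 XOR 1101 = 0011
  pos 4: 1100 XOR 1101 = 0001
  pos 7: 1001 XOR 1101 = 0100
  pos 8: 1000 XOR 1101 = 0101
  pos 9: 1011 XOR 1101 = 0110
  pos 10: 1101 XOR 1101 = 0000
Remainder = 000 (zero — the frame passes the CRC check).

000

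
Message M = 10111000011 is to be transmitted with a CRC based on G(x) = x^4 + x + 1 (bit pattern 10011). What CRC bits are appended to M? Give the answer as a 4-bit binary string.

1010

Append 4 zeros: 101110000110000. Divide by 10011 (XOR where the leading bit is 1):
  pos 0: 10111 XOR 10011 = 00100
  pos 2: 10000 XOR 10011 = 00011
  pos 5: 11001 XOR 10011 = 01010
  pos 6: 10101 XOR 10011 = 00110
  pos 8: 11000 XOR 10011 = 01011
  pos 9: 10110 XOR 10011 = 00101
Remainder (last 4 bits) = 1010. This is the CRC / FCS.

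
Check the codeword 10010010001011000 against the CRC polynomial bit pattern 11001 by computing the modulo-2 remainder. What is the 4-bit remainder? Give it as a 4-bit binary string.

Modulo-2 division of 10010010001011000 by 11001:
  pos 0: 10010 XOR 11001 = 01011
  pos 1: 10110 XOR 11001 = 01111
  pos 2: 11111 XOR 11001 = 00110
  pos 4: 11000 XOR 11001 = 00001
  pos 8: 10101 XOR 11001 = 01100
  pos 9: 11001 XOR 11001 = 00000
Remainder = 0000 (zero — the frame passes the CRC check).

0000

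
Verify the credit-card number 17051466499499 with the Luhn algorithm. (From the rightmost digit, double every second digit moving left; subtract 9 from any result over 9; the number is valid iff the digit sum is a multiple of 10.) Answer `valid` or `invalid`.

From the right, keep odd positions and double even positions (subtract 9 from any doubled value over 9):
  doubled (positions 2,4,...): 9 9 8 3 2 0 2 → sum 33
  kept (positions 1,3,...): 9 4 9 6 4 5 7 → sum 44
Total = 77.
77 mod 10 = 7, so the number is invalid.

invalid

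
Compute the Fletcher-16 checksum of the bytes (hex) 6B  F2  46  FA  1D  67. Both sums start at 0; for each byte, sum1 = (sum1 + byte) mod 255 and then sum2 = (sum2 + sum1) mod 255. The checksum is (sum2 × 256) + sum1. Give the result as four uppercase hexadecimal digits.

Running sums (mod 255):
  after byte 0 (6B): sum1=107, sum2=107
  after byte 1 (F2): sum1=94, sum2=201
  after byte 2 (46): sum1=164, sum2=110
  after byte 3 (FA): sum1=159, sum2=14
  after byte 4 (1D): sum1=188, sum2=202
  after byte 5 (67): sum1=36, sum2=238
Checksum = sum2·256 + sum1 = 238·256 + 36 = 60964 = 0xEE24.

EE24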